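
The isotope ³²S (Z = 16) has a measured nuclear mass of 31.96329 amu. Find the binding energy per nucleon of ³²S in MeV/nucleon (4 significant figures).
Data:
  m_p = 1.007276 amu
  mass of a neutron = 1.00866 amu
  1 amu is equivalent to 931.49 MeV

8.491 MeV/nucleon

Total constituent mass: 16 × 1.007276 + 16 × 1.00866 = 32.254976 amu
The mass defect is 32.254976 − 31.96329 = 0.291686 amu.
E_B = 0.291686 × 931.49 = 271.703 MeV
BE/A = 271.703 MeV / 32 = 8.491 MeV/nucleon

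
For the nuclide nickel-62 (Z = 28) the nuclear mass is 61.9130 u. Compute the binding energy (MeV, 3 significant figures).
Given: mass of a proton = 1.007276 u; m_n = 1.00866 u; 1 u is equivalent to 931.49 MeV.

Total constituent mass: 28 × 1.007276 + 34 × 1.00866 = 62.498168 u
The mass defect is 62.498168 − 61.9130 = 0.585168 u.
Converting to energy: 0.585168 u × 931.49 MeV/u = 545.078 MeV

545 MeV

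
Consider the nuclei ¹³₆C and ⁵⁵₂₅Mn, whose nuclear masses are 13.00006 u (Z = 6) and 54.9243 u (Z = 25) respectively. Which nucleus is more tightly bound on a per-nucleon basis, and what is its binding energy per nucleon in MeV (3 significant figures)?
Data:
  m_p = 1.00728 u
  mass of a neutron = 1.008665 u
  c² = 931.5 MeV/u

⁵⁵₂₅Mn; 8.77 MeV/nucleon

¹³₆C: Σm = 6(1.00728) + 7(1.008665) = 13.104335 u; Δm = 0.104275 u; E_B = 97.132 MeV; E_B/A = 7.472 MeV
⁵⁵₂₅Mn: Σm = 25(1.00728) + 30(1.008665) = 55.441950 u; Δm = 0.517650 u; E_B = 482.19 MeV; E_B/A = 8.767 MeV
⁵⁵₂₅Mn has the higher binding energy per nucleon, so it is the more tightly bound nucleus.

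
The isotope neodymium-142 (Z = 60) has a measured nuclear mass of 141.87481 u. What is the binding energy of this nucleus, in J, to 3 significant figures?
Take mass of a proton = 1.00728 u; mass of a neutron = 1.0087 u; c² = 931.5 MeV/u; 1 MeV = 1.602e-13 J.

1.90e-10 J

The nucleus contains 60 protons and 142 − 60 = 82 neutrons.
Σm = 60·m_p + 82·m_n = 60.43680 + 82.7134 = 143.15020 u
Mass defect Δm = 143.15020 − 141.87481 = 1.27539 u
Converting to energy: 1.27539 u × 931.5 MeV/u = 1188.03 MeV
In joules: 1188.03 MeV × 1.602e-13 J/MeV = 1.9032e-10 J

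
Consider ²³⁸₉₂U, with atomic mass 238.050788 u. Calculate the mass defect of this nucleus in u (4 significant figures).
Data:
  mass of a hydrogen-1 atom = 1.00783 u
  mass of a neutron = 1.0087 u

Σm = 92·m(¹H) + 146·m_n = 92.72036 + 147.2702 = 239.99056 u
The mass defect is 239.99056 − 238.050788 = 1.939772 u.

1.940 u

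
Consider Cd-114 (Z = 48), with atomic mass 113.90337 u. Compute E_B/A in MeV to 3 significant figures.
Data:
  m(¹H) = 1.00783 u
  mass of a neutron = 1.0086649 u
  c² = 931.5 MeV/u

Σm = 48·m(¹H) + 66·m_n = 48.37584 + 66.5718834 = 114.9477234 u
The mass defect is 114.9477234 − 113.90337 = 1.0443534 u.
Converting to energy: 1.0443534 u × 931.5 MeV/u = 972.815 MeV
BE/A = 972.815 MeV / 114 = 8.533 MeV/nucleon

8.53 MeV/nucleon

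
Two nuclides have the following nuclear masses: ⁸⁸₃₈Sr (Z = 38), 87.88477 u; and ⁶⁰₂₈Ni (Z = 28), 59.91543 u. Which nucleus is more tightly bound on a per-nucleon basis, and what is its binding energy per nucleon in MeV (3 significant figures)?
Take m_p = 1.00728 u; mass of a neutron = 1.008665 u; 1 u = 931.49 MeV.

⁸⁸₃₈Sr: Σm = 38(1.00728) + 50(1.008665) = 88.709890 u; Δm = 0.825120 u; E_B = 768.59 MeV; E_B/A = 8.734 MeV
⁶⁰₂₈Ni: Σm = 28(1.00728) + 32(1.008665) = 60.481120 u; Δm = 0.565690 u; E_B = 526.93 MeV; E_B/A = 8.782 MeV
⁶⁰₂₈Ni has the higher binding energy per nucleon, so it is the more tightly bound nucleus.

⁶⁰₂₈Ni; 8.78 MeV/nucleon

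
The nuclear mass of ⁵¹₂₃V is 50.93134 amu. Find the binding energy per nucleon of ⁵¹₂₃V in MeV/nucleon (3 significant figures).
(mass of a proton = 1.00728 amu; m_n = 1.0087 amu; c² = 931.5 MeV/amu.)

Total constituent mass: 23 × 1.00728 + 28 × 1.0087 = 51.41104 amu
Δm = 51.41104 − 50.93134 = 0.47970 amu
Binding energy = Δm·c² = 0.47970 × 931.5 MeV/amu = 446.841 MeV
Per nucleon: 446.841 / 51 = 8.762 MeV

8.76 MeV/nucleon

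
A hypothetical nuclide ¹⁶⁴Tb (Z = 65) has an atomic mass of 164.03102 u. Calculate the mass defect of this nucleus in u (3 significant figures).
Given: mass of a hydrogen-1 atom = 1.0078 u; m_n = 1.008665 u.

1.33 u

Total constituent mass: 65 × 1.0078 + 99 × 1.008665 = 165.364835 u
Δm = 165.364835 − 164.03102 = 1.333815 u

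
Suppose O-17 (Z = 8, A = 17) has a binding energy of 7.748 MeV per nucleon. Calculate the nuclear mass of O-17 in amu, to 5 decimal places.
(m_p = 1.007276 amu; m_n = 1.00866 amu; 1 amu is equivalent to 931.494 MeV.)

Total binding energy = 17 × 7.748 = 131.716 MeV
Mass defect = 131.716 MeV / (931.494 MeV/amu) = 0.1414030 amu
Constituent mass = 8(1.007276) + 9(1.00866) = 17.136148 amu
Nuclear mass = 17.136148 − 0.1414030 = 16.9947450 amu ≈ 16.99475 amu (to 5 decimal places)

16.99475 amu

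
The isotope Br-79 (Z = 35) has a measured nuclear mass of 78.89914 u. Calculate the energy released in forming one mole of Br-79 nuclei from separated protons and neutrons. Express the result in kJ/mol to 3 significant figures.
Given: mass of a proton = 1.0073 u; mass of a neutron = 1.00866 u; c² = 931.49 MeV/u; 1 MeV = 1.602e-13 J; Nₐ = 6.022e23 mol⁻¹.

With 35 protons and 44 neutrons (A = 79):
Σm = 35·m_p + 44·m_n = 35.2555 + 44.38104 = 79.63654 u
Mass defect Δm = 79.63654 − 78.89914 = 0.73740 u
Binding energy = Δm·c² = 0.73740 × 931.49 MeV/u = 686.881 MeV
Per nucleus in joules: 686.881 MeV × 1.602e-13 J/MeV = 1.1004e-10 J
Per mole: 1.1004e-10 J × 6.022e23 mol⁻¹ = 6.6266e+13 J/mol

6.63e+10 kJ/mol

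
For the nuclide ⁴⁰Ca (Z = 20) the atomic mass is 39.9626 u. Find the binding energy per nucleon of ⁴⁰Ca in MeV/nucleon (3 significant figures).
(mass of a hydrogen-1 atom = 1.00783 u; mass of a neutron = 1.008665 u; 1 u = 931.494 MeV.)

The nucleus contains 20 protons and 40 − 20 = 20 neutrons.
Total constituent mass: 20 × 1.00783 + 20 × 1.008665 = 40.329900 u
Δm = 40.329900 − 39.9626 = 0.367300 u
E_B = 0.367300 × 931.494 = 342.138 MeV
Per nucleon: 342.138 / 40 = 8.553 MeV

8.55 MeV/nucleon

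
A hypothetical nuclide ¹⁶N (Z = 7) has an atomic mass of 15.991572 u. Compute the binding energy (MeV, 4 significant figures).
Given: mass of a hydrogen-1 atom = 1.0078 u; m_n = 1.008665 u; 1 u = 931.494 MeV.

131.4 MeV

With 7 protons and 9 neutrons (A = 16):
Total constituent mass: 7 × 1.0078 + 9 × 1.008665 = 16.132585 u
Mass defect Δm = 16.132585 − 15.991572 = 0.141013 u
Converting to energy: 0.141013 u × 931.494 MeV/u = 131.353 MeV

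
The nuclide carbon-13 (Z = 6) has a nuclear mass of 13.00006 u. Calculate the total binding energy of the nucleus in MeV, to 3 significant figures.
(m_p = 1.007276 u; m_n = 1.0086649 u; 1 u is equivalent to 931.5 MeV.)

Σm = 6·m_p + 7·m_n = 6.043656 + 7.0606543 = 13.1043103 u
Δm = 13.1043103 − 13.00006 = 0.1042503 u
Converting to energy: 0.1042503 u × 931.5 MeV/u = 97.1092 MeV

97.1 MeV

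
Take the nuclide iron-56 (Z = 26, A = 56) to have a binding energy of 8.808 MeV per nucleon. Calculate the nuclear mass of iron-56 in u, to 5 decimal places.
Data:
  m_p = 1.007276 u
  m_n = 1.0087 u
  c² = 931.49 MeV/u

Total binding energy = 56 × 8.808 = 493.248 MeV
Mass defect = 493.248 MeV / (931.49 MeV/u) = 0.5295258 u
Constituent mass = 26(1.007276) + 30(1.0087) = 56.450176 u
Nuclear mass = 56.450176 − 0.5295258 = 55.9206502 u ≈ 55.92065 u (to 5 decimal places)

55.92065 u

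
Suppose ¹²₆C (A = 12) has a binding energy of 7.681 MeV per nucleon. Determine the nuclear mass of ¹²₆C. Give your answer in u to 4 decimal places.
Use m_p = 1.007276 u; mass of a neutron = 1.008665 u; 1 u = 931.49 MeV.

Total binding energy = 12 × 7.681 = 92.172 MeV
Mass defect = 92.172 MeV / (931.49 MeV/u) = 0.098951 u
Constituent mass = 6(1.007276) + 6(1.008665) = 12.095646 u
Nuclear mass = 12.095646 − 0.098951 = 11.996695 u ≈ 11.9967 u (to 4 decimal places)

11.9967 u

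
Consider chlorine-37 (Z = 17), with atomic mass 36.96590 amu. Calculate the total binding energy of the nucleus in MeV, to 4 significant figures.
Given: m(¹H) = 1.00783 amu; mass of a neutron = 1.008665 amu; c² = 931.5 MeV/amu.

With 17 protons and 20 neutrons (A = 37):
Σm = 17·m(¹H) + 20·m_n = 17.13311 + 20.173300 = 37.306410 amu
The mass defect is 37.306410 − 36.96590 = 0.340510 amu.
Binding energy = Δm·c² = 0.340510 × 931.5 MeV/amu = 317.185 MeV

317.2 MeV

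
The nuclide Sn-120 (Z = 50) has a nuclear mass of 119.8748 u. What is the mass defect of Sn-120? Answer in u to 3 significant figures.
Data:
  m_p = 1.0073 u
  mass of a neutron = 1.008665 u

1.10 u

The nucleus contains 50 protons and 120 − 50 = 70 neutrons.
Mass of separated nucleons = 50(1.0073) + 70(1.008665) = 50.3650 + 70.606550 = 120.971550 u
Δm = 120.971550 − 119.8748 = 1.096750 u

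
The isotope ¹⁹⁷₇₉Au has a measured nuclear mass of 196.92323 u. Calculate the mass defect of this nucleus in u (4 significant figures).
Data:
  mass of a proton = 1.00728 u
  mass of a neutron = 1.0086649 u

Total constituent mass: 79 × 1.00728 + 118 × 1.0086649 = 198.5975782 u
Mass defect Δm = 198.5975782 − 196.92323 = 1.6743482 u

1.674 u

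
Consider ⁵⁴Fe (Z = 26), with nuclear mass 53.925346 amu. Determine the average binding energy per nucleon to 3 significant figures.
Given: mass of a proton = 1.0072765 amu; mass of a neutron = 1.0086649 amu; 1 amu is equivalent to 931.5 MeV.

The nucleus contains 26 protons and 54 − 26 = 28 neutrons.
Σm = 26·m_p + 28·m_n = 26.1891890 + 28.2426172 = 54.4318062 amu
Mass defect Δm = 54.4318062 − 53.925346 = 0.5064602 amu
E_B = 0.5064602 × 931.5 = 471.768 MeV
Dividing by A = 54 gives 8.736 MeV per nucleon.

8.74 MeV/nucleon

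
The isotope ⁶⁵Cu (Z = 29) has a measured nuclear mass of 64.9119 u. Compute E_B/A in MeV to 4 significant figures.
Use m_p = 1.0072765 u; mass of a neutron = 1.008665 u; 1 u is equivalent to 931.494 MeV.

8.757 MeV/nucleon

Z = 29, so N = A − Z = 65 − 29 = 36.
Total constituent mass: 29 × 1.0072765 + 36 × 1.008665 = 65.5229585 u
Mass defect Δm = 65.5229585 − 64.9119 = 0.6110585 u
Binding energy = Δm·c² = 0.6110585 × 931.494 MeV/u = 569.197 MeV
BE/A = 569.197 MeV / 65 = 8.757 MeV/nucleon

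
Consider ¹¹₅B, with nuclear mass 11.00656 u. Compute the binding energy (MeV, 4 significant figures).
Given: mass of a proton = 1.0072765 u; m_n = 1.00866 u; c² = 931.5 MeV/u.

76.18 MeV

Σm = 5·m_p + 6·m_n = 5.0363825 + 6.05196 = 11.0883425 u
Δm = 11.0883425 − 11.00656 = 0.0817825 u
E_B = 0.0817825 × 931.5 = 76.1804 MeV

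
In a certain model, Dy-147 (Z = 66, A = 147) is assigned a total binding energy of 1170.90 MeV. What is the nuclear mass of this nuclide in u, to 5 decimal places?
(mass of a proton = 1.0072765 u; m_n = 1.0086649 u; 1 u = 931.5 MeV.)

146.92510 u

Mass defect = 1170.90 MeV / (931.5 MeV/u) = 1.2570048 u
Constituent mass = 66(1.0072765) + 81(1.0086649) = 148.1821059 u
Nuclear mass = 148.1821059 − 1.2570048 = 146.9251011 u ≈ 146.92510 u (to 5 decimal places)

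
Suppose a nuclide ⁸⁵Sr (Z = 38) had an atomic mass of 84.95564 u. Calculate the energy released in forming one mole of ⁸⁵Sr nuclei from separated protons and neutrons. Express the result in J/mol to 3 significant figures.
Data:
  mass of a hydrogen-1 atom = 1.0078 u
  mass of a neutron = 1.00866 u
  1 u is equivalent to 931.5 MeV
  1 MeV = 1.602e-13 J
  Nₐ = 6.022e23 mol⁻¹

6.72e+13 J/mol

Total constituent mass: 38 × 1.0078 + 47 × 1.00866 = 85.70342 u
Mass defect Δm = 85.70342 − 84.95564 = 0.74778 u
Binding energy = Δm·c² = 0.74778 × 931.5 MeV/u = 696.557 MeV
Per nucleus in joules: 696.557 MeV × 1.602e-13 J/MeV = 1.1159e-10 J
Per mole: 1.1159e-10 J × 6.022e23 mol⁻¹ = 6.7199e+13 J/mol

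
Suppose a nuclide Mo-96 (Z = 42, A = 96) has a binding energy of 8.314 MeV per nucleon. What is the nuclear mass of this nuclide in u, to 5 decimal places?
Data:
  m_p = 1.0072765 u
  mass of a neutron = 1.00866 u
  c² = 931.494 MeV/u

95.91641 u

Total binding energy = 96 × 8.314 = 798.144 MeV
Mass defect = 798.144 MeV / (931.494 MeV/u) = 0.8568429 u
Constituent mass = 42(1.0072765) + 54(1.00866) = 96.7732530 u
Nuclear mass = 96.7732530 − 0.8568429 = 95.9164101 u ≈ 95.91641 u (to 5 decimal places)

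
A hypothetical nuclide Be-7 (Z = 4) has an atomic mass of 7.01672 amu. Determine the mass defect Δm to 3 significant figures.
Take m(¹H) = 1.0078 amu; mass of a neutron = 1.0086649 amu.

0.0405 amu

Z = 4, so N = A − Z = 7 − 4 = 3.
Mass of separated nucleons = 4(1.0078) + 3(1.0086649) = 4.0312 + 3.0259947 = 7.0571947 amu
Mass defect Δm = 7.0571947 − 7.01672 = 0.0404747 amu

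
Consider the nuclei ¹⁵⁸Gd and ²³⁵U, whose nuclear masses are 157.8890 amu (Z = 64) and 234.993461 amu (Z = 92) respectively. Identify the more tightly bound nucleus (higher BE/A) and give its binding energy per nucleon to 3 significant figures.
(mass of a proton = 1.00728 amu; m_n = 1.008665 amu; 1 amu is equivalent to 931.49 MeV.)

¹⁵⁸Gd: Σm = 64(1.00728) + 94(1.008665) = 159.280430 amu; Δm = 1.391430 amu; E_B = 1296.1 MeV; E_B/A = 8.203 MeV
²³⁵U: Σm = 92(1.00728) + 143(1.008665) = 236.908855 amu; Δm = 1.915394 amu; E_B = 1784.2 MeV; E_B/A = 7.592 MeV
¹⁵⁸Gd has the higher binding energy per nucleon, so it is the more tightly bound nucleus.

¹⁵⁸Gd; 8.20 MeV/nucleon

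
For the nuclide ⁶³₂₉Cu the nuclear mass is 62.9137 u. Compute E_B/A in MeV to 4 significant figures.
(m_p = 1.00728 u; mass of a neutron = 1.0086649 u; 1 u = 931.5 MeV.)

8.754 MeV/nucleon

With 29 protons and 34 neutrons (A = 63):
Total constituent mass: 29 × 1.00728 + 34 × 1.0086649 = 63.5057266 u
Δm = 63.5057266 − 62.9137 = 0.5920266 u
Binding energy = Δm·c² = 0.5920266 × 931.5 MeV/u = 551.473 MeV
Per nucleon: 551.473 / 63 = 8.754 MeV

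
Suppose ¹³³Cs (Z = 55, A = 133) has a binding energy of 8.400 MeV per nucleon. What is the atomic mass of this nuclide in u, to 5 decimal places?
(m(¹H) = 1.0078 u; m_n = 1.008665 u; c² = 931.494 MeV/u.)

132.90551 u

Total binding energy = 133 × 8.400 = 1117.200 MeV
Mass defect = 1117.200 MeV / (931.494 MeV/u) = 1.1993636 u
Constituent mass = 55(1.0078) + 78(1.008665) = 134.104870 u
Atomic mass = 134.104870 − 1.1993636 = 132.9055064 u ≈ 132.90551 u (to 5 decimal places)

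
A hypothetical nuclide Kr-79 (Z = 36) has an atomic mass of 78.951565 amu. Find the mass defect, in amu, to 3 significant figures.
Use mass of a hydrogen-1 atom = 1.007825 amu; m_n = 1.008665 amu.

0.703 amu

With 36 protons and 43 neutrons (A = 79):
Mass of separated nucleons = 36(1.007825) + 43(1.008665) = 36.281700 + 43.372595 = 79.654295 amu
The mass defect is 79.654295 − 78.951565 = 0.702730 amu.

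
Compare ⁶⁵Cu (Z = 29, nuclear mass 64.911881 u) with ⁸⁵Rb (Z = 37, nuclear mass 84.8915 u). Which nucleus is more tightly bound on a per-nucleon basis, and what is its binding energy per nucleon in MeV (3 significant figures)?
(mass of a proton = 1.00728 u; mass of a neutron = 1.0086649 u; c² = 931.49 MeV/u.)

⁶⁵Cu: Σm = 29(1.00728) + 36(1.0086649) = 65.5230564 u; Δm = 0.6111754 u; E_B = 569.304 MeV; E_B/A = 8.759 MeV
⁸⁵Rb: Σm = 37(1.00728) + 48(1.0086649) = 85.6852752 u; Δm = 0.7937752 u; E_B = 739.39 MeV; E_B/A = 8.699 MeV
⁶⁵Cu has the higher binding energy per nucleon, so it is the more tightly bound nucleus.

⁶⁵Cu; 8.76 MeV/nucleon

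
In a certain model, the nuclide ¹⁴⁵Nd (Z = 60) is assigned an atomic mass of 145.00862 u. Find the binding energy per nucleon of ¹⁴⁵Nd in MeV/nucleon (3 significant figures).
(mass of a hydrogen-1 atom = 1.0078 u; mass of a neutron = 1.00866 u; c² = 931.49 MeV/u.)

Mass of separated nucleons = 60(1.0078) + 85(1.00866) = 60.4680 + 85.73610 = 146.20410 u
Δm = 146.20410 − 145.00862 = 1.19548 u
E_B = 1.19548 × 931.49 = 1113.58 MeV
Dividing by A = 145 gives 7.680 MeV per nucleon.

7.68 MeV/nucleon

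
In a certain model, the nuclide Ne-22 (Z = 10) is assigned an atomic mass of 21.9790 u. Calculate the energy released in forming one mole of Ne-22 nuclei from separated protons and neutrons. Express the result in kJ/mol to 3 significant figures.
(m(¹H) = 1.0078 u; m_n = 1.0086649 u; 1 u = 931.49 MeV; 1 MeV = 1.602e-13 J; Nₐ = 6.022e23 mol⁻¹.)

1.82e+10 kJ/mol

The nucleus contains 10 protons and 22 − 10 = 12 neutrons.
Σm = 10·m(¹H) + 12·m_n = 10.0780 + 12.1039788 = 22.1819788 u
Mass defect Δm = 22.1819788 − 21.9790 = 0.2029788 u
E_B = 0.2029788 × 931.49 = 189.073 MeV
Per nucleus in joules: 189.073 MeV × 1.602e-13 J/MeV = 3.0289e-11 J
Per mole: 3.0289e-11 J × 6.022e23 mol⁻¹ = 1.8240e+13 J/mol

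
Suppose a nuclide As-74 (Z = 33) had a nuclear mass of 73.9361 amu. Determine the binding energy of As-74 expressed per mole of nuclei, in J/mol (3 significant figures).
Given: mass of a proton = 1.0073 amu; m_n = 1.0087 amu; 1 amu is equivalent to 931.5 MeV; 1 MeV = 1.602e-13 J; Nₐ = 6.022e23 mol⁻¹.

Total constituent mass: 33 × 1.0073 + 41 × 1.0087 = 74.5976 amu
Mass defect Δm = 74.5976 − 73.9361 = 0.6615 amu
Converting to energy: 0.6615 amu × 931.5 MeV/amu = 616.187 MeV
Per nucleus in joules: 616.187 MeV × 1.602e-13 J/MeV = 9.8713e-11 J
Per mole: 9.8713e-11 J × 6.022e23 mol⁻¹ = 5.9445e+13 J/mol

5.94e+13 J/mol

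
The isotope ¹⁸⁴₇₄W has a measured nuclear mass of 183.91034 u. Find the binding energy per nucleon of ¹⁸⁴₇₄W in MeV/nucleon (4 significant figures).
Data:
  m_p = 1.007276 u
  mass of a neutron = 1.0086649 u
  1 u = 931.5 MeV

8.005 MeV/nucleon

Σm = 74·m_p + 110·m_n = 74.538424 + 110.9531390 = 185.4915630 u
The mass defect is 185.4915630 − 183.91034 = 1.5812230 u.
Binding energy = Δm·c² = 1.5812230 × 931.5 MeV/u = 1472.91 MeV
Dividing by A = 184 gives 8.005 MeV per nucleon.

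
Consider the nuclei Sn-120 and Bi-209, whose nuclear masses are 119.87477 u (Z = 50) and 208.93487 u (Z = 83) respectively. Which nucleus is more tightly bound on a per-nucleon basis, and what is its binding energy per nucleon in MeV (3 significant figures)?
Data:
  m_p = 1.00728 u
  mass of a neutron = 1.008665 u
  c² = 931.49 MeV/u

Sn-120; 8.51 MeV/nucleon

Sn-120: Σm = 50(1.00728) + 70(1.008665) = 120.970550 u; Δm = 1.095780 u; E_B = 1020.7 MeV; E_B/A = 8.506 MeV
Bi-209: Σm = 83(1.00728) + 126(1.008665) = 210.696030 u; Δm = 1.761160 u; E_B = 1640.5 MeV; E_B/A = 7.849 MeV
Sn-120 has the higher binding energy per nucleon, so it is the more tightly bound nucleus.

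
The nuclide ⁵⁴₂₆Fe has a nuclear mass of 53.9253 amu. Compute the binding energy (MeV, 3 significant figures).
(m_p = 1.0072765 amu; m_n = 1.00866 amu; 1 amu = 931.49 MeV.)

472 MeV

The nucleus contains 26 protons and 54 − 26 = 28 neutrons.
Total constituent mass: 26 × 1.0072765 + 28 × 1.00866 = 54.4316690 amu
Mass defect Δm = 54.4316690 − 53.9253 = 0.5063690 amu
Converting to energy: 0.5063690 amu × 931.49 MeV/amu = 471.678 MeV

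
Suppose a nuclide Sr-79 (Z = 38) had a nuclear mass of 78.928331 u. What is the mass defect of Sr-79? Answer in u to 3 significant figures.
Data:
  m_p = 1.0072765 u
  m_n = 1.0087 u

With 38 protons and 41 neutrons (A = 79):
Mass of separated nucleons = 38(1.0072765) + 41(1.0087) = 38.2765070 + 41.3567 = 79.6332070 u
The mass defect is 79.6332070 − 78.928331 = 0.7048760 u.

0.705 u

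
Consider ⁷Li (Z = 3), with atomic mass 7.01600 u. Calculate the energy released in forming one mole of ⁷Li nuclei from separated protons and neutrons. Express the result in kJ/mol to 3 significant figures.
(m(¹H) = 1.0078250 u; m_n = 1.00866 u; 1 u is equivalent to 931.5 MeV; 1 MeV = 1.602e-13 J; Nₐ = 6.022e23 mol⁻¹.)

The nucleus contains 3 protons and 7 − 3 = 4 neutrons.
Mass of separated nucleons = 3(1.0078250) + 4(1.00866) = 3.0234750 + 4.03464 = 7.0581150 u
Δm = 7.0581150 − 7.01600 = 0.0421150 u
Converting to energy: 0.0421150 u × 931.5 MeV/u = 39.2301 MeV
Per nucleus in joules: 39.2301 MeV × 1.602e-13 J/MeV = 6.2847e-12 J
Per mole: 6.2847e-12 J × 6.022e23 mol⁻¹ = 3.7846e+12 J/mol

3.78e+09 kJ/mol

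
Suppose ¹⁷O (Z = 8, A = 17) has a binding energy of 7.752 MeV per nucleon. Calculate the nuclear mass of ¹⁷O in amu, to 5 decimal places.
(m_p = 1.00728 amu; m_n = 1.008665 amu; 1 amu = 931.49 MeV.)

16.99475 amu

Total binding energy = 17 × 7.752 = 131.784 MeV
Mass defect = 131.784 MeV / (931.49 MeV/amu) = 0.1414766 amu
Constituent mass = 8(1.00728) + 9(1.008665) = 17.136225 amu
Nuclear mass = 17.136225 − 0.1414766 = 16.9947484 amu ≈ 16.99475 amu (to 5 decimal places)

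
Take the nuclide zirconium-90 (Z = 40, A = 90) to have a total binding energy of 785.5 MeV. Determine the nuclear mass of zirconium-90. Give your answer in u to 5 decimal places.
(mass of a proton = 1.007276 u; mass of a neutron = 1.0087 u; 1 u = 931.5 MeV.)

Mass defect = 785.5 MeV / (931.5 MeV/u) = 0.8432636 u
Constituent mass = 40(1.007276) + 50(1.0087) = 90.726040 u
Nuclear mass = 90.726040 − 0.8432636 = 89.8827764 u ≈ 89.88278 u (to 5 decimal places)

89.88278 u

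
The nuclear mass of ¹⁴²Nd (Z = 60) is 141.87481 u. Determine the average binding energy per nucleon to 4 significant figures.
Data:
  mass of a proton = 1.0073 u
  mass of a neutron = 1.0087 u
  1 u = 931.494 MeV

Z = 60, so N = A − Z = 142 − 60 = 82.
Σm = 60·m_p + 82·m_n = 60.4380 + 82.7134 = 143.1514 u
Mass defect Δm = 143.1514 − 141.87481 = 1.27659 u
Converting to energy: 1.27659 u × 931.494 MeV/u = 1189.14 MeV
BE/A = 1189.14 MeV / 142 = 8.374 MeV/nucleon

8.374 MeV/nucleon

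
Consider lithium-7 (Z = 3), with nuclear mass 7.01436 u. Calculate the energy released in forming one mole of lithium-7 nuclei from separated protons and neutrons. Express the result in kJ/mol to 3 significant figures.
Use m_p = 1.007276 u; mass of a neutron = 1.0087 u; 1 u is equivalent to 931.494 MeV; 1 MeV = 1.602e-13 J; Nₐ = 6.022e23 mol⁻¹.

3.80e+09 kJ/mol

Mass of separated nucleons = 3(1.007276) + 4(1.0087) = 3.021828 + 4.0348 = 7.056628 u
The mass defect is 7.056628 − 7.01436 = 0.042268 u.
E_B = 0.042268 × 931.494 = 39.3724 MeV
Per nucleus in joules: 39.3724 MeV × 1.602e-13 J/MeV = 6.3075e-12 J
Per mole: 6.3075e-12 J × 6.022e23 mol⁻¹ = 3.7984e+12 J/mol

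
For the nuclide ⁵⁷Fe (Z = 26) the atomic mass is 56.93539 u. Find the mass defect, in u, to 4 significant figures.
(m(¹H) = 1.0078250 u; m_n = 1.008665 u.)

Z = 26, so N = A − Z = 57 − 26 = 31.
Mass of separated nucleons = 26(1.0078250) + 31(1.008665) = 26.2034500 + 31.268615 = 57.4720650 u
The mass defect is 57.4720650 − 56.93539 = 0.5366750 u.

0.5367 u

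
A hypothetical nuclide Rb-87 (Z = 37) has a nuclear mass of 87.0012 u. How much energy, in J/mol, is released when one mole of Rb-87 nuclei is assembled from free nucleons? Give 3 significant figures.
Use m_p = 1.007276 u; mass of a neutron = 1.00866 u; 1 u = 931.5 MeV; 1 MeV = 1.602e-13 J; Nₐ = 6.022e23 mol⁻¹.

6.30e+13 J/mol

With 37 protons and 50 neutrons (A = 87):
Mass of separated nucleons = 37(1.007276) + 50(1.00866) = 37.269212 + 50.43300 = 87.702212 u
The mass defect is 87.702212 − 87.0012 = 0.701012 u.
Converting to energy: 0.701012 u × 931.5 MeV/u = 652.993 MeV
Per nucleus in joules: 652.993 MeV × 1.602e-13 J/MeV = 1.0461e-10 J
Per mole: 1.0461e-10 J × 6.022e23 mol⁻¹ = 6.2996e+13 J/mol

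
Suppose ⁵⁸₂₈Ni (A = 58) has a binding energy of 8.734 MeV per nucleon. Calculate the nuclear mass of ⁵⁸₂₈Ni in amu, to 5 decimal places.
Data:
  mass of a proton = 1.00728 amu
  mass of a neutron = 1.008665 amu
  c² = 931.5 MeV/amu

57.91997 amu

Total binding energy = 58 × 8.734 = 506.572 MeV
Mass defect = 506.572 MeV / (931.5 MeV/amu) = 0.5438239 amu
Constituent mass = 28(1.00728) + 30(1.008665) = 58.463790 amu
Nuclear mass = 58.463790 − 0.5438239 = 57.9199661 amu ≈ 57.91997 amu (to 5 decimal places)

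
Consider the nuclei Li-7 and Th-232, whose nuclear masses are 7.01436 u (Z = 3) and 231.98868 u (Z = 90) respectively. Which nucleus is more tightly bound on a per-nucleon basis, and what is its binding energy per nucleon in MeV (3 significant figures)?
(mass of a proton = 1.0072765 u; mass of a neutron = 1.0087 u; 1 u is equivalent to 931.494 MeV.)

Li-7: Σm = 3(1.0072765) + 4(1.0087) = 7.0566295 u; Δm = 0.0422695 u; E_B = 39.3738 MeV; E_B/A = 5.6248 MeV
Th-232: Σm = 90(1.0072765) + 142(1.0087) = 233.8902850 u; Δm = 1.9016050 u; E_B = 1771.3 MeV; E_B/A = 7.635 MeV
Th-232 has the higher binding energy per nucleon, so it is the more tightly bound nucleus.

Th-232; 7.64 MeV/nucleon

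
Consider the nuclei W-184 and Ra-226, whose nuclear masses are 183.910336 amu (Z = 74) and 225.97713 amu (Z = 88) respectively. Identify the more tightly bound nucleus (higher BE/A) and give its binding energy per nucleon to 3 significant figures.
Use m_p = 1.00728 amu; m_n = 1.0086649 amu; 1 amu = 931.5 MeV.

W-184: Σm = 74(1.00728) + 110(1.0086649) = 185.4918590 amu; Δm = 1.5815230 amu; E_B = 1473.19 MeV; E_B/A = 8.006 MeV
Ra-226: Σm = 88(1.00728) + 138(1.0086649) = 227.8363962 amu; Δm = 1.8592662 amu; E_B = 1731.9 MeV; E_B/A = 7.663 MeV
W-184 has the higher binding energy per nucleon, so it is the more tightly bound nucleus.

W-184; 8.01 MeV/nucleon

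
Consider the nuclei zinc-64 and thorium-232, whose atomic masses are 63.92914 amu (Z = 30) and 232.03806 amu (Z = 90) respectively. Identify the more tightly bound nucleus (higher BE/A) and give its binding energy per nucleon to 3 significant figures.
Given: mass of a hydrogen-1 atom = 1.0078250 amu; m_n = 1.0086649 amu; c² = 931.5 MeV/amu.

zinc-64: Σm = 30(1.0078250) + 34(1.0086649) = 64.5293566 amu; Δm = 0.6002166 amu; E_B = 559.10 MeV; E_B/A = 8.736 MeV
thorium-232: Σm = 90(1.0078250) + 142(1.0086649) = 233.9346658 amu; Δm = 1.8966058 amu; E_B = 1766.7 MeV; E_B/A = 7.615 MeV
zinc-64 has the higher binding energy per nucleon, so it is the more tightly bound nucleus.

zinc-64; 8.74 MeV/nucleon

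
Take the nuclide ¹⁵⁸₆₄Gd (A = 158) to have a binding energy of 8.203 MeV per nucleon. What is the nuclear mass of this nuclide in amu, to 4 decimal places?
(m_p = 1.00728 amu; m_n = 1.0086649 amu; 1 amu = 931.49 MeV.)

Total binding energy = 158 × 8.203 = 1296.074 MeV
Mass defect = 1296.074 MeV / (931.49 MeV/amu) = 1.391399 amu
Constituent mass = 64(1.00728) + 94(1.0086649) = 159.2804206 amu
Nuclear mass = 159.2804206 − 1.391399 = 157.8890216 amu ≈ 157.8890 amu (to 4 decimal places)

157.8890 amu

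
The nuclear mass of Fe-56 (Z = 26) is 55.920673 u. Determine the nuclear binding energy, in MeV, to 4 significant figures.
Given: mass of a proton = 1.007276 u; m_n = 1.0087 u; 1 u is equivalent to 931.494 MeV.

493.2 MeV

Σm = 26·m_p + 30·m_n = 26.189176 + 30.2610 = 56.450176 u
Mass defect Δm = 56.450176 − 55.920673 = 0.529503 u
Converting to energy: 0.529503 u × 931.494 MeV/u = 493.229 MeV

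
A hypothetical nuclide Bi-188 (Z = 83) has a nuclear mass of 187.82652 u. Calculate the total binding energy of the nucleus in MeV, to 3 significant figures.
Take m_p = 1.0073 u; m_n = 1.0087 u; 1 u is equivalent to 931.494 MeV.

The nucleus contains 83 protons and 188 − 83 = 105 neutrons.
Total constituent mass: 83 × 1.0073 + 105 × 1.0087 = 189.5194 u
The mass defect is 189.5194 − 187.82652 = 1.69288 u.
Converting to energy: 1.69288 u × 931.494 MeV/u = 1576.91 MeV

1580 MeV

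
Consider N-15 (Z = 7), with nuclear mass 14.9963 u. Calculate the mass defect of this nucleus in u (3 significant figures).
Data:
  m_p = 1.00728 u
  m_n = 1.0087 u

0.124 u

The nucleus contains 7 protons and 15 − 7 = 8 neutrons.
Σm = 7·m_p + 8·m_n = 7.05096 + 8.0696 = 15.12056 u
The mass defect is 15.12056 − 14.9963 = 0.12426 u.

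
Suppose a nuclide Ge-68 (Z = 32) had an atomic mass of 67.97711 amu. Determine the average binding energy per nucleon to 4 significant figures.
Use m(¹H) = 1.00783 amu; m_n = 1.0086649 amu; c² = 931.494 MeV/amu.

8.019 MeV/nucleon

Z = 32, so N = A − Z = 68 − 32 = 36.
Σm = 32·m(¹H) + 36·m_n = 32.25056 + 36.3119364 = 68.5624964 amu
The mass defect is 68.5624964 − 67.97711 = 0.5853864 amu.
Binding energy = Δm·c² = 0.5853864 × 931.494 MeV/amu = 545.284 MeV
Per nucleon: 545.284 / 68 = 8.019 MeV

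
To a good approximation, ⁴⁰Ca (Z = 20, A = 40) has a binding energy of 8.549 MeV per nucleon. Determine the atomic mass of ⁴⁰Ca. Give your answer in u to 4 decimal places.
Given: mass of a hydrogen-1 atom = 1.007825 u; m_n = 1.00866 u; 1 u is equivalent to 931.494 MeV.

39.9626 u

Total binding energy = 40 × 8.549 = 341.960 MeV
Mass defect = 341.960 MeV / (931.494 MeV/u) = 0.367109 u
Constituent mass = 20(1.007825) + 20(1.00866) = 40.329700 u
Atomic mass = 40.329700 − 0.367109 = 39.962591 u ≈ 39.9626 u (to 4 decimal places)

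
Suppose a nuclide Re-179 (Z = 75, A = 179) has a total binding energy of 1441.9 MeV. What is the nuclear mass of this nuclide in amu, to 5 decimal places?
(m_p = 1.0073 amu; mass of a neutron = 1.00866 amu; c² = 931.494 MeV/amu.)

Mass defect = 1441.9 MeV / (931.494 MeV/amu) = 1.5479434 amu
Constituent mass = 75(1.0073) + 104(1.00866) = 180.44814 amu
Nuclear mass = 180.44814 − 1.5479434 = 178.9001966 amu ≈ 178.90020 amu (to 5 decimal places)

178.90020 amu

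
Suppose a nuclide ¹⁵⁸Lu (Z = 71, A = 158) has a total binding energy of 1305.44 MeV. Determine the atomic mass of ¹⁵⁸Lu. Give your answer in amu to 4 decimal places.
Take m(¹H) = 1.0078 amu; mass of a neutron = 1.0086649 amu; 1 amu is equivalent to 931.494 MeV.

157.9062 amu

Mass defect = 1305.44 MeV / (931.494 MeV/amu) = 1.401448 amu
Constituent mass = 71(1.0078) + 87(1.0086649) = 159.3076463 amu
Atomic mass = 159.3076463 − 1.401448 = 157.9061983 amu ≈ 157.9062 amu (to 4 decimal places)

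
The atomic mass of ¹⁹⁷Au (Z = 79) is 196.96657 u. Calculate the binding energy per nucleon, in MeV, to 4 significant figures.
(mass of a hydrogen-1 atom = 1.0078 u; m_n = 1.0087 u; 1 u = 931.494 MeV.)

7.926 MeV/nucleon

With 79 protons and 118 neutrons (A = 197):
Total constituent mass: 79 × 1.0078 + 118 × 1.0087 = 198.6428 u
Mass defect Δm = 198.6428 − 196.96657 = 1.67623 u
Converting to energy: 1.67623 u × 931.494 MeV/u = 1561.40 MeV
BE/A = 1561.40 MeV / 197 = 7.926 MeV/nucleon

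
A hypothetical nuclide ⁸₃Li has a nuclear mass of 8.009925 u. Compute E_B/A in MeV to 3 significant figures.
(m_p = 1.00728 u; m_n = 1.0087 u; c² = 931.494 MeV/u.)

6.45 MeV/nucleon

Total constituent mass: 3 × 1.00728 + 5 × 1.0087 = 8.06534 u
The mass defect is 8.06534 − 8.009925 = 0.055415 u.
Converting to energy: 0.055415 u × 931.494 MeV/u = 51.6187 MeV
Dividing by A = 8 gives 6.452 MeV per nucleon.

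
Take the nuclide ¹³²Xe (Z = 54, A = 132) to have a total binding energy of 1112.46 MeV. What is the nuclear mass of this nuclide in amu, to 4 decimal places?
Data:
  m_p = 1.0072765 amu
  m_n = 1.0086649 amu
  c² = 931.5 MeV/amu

Mass defect = 1112.46 MeV / (931.5 MeV/amu) = 1.194267 amu
Constituent mass = 54(1.0072765) + 78(1.0086649) = 133.0687932 amu
Nuclear mass = 133.0687932 − 1.194267 = 131.8745262 amu ≈ 131.8745 amu (to 4 decimal places)

131.8745 amu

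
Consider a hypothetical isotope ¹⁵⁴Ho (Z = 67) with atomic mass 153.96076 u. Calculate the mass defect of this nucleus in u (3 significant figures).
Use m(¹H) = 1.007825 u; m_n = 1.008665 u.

1.32 u

Mass of separated nucleons = 67(1.007825) + 87(1.008665) = 67.524275 + 87.753855 = 155.278130 u
Δm = 155.278130 − 153.96076 = 1.317370 u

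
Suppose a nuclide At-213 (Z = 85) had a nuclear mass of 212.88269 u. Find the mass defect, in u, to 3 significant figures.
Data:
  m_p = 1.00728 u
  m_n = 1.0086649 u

1.85 u

With 85 protons and 128 neutrons (A = 213):
Σm = 85·m_p + 128·m_n = 85.61880 + 129.1091072 = 214.7279072 u
The mass defect is 214.7279072 − 212.88269 = 1.8452172 u.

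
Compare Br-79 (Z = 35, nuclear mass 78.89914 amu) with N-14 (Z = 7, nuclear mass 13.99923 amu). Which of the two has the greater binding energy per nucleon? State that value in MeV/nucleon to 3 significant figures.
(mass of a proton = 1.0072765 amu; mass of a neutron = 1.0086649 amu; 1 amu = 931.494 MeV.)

Br-79; 8.69 MeV/nucleon

Br-79: Σm = 35(1.0072765) + 44(1.0086649) = 79.6359331 amu; Δm = 0.7367931 amu; E_B = 686.32 MeV; E_B/A = 8.688 MeV
N-14: Σm = 7(1.0072765) + 7(1.0086649) = 14.1115898 amu; Δm = 0.1123598 amu; E_B = 104.66 MeV; E_B/A = 7.476 MeV
Br-79 has the higher binding energy per nucleon, so it is the more tightly bound nucleus.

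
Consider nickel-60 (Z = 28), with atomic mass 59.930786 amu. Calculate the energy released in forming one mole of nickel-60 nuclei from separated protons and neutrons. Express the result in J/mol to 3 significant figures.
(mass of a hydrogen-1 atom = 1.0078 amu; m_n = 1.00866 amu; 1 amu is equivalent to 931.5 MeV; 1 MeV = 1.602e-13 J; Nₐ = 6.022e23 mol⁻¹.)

Mass of separated nucleons = 28(1.0078) + 32(1.00866) = 28.2184 + 32.27712 = 60.49552 amu
Mass defect Δm = 60.49552 − 59.930786 = 0.564734 amu
Binding energy = Δm·c² = 0.564734 × 931.5 MeV/amu = 526.050 MeV
Per nucleus in joules: 526.050 MeV × 1.602e-13 J/MeV = 8.4273e-11 J
Per mole: 8.4273e-11 J × 6.022e23 mol⁻¹ = 5.0749e+13 J/mol

5.07e+13 J/mol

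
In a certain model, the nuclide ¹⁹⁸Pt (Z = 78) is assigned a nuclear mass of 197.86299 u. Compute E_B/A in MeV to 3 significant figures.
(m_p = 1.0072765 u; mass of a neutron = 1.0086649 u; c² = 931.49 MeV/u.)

Z = 78, so N = A − Z = 198 − 78 = 120.
Σm = 78·m_p + 120·m_n = 78.5675670 + 121.0397880 = 199.6073550 u
Mass defect Δm = 199.6073550 − 197.86299 = 1.7443650 u
E_B = 1.7443650 × 931.49 = 1624.86 MeV
Dividing by A = 198 gives 8.206 MeV per nucleon.

8.21 MeV/nucleon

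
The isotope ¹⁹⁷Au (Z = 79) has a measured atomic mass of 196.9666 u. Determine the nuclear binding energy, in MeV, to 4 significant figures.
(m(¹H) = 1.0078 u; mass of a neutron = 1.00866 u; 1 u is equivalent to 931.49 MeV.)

Σm = 79·m(¹H) + 118·m_n = 79.6162 + 119.02188 = 198.63808 u
Mass defect Δm = 198.63808 − 196.9666 = 1.67148 u
Converting to energy: 1.67148 u × 931.49 MeV/u = 1556.97 MeV

1557 MeV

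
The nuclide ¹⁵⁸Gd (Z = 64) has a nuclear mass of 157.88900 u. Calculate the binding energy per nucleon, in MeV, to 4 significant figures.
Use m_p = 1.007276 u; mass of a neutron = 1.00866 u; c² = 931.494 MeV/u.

Z = 64, so N = A − Z = 158 − 64 = 94.
Mass of separated nucleons = 64(1.007276) + 94(1.00866) = 64.465664 + 94.81404 = 159.279704 u
Δm = 159.279704 − 157.88900 = 1.390704 u
Converting to energy: 1.390704 u × 931.494 MeV/u = 1295.43 MeV
Per nucleon: 1295.43 / 158 = 8.199 MeV

8.199 MeV/nucleon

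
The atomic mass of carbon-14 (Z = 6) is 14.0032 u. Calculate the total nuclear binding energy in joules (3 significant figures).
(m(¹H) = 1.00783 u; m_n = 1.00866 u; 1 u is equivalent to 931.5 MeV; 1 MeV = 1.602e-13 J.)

1.69e-11 J

The nucleus contains 6 protons and 14 − 6 = 8 neutrons.
Σm = 6·m(¹H) + 8·m_n = 6.04698 + 8.06928 = 14.11626 u
Δm = 14.11626 − 14.0032 = 0.11306 u
Binding energy = Δm·c² = 0.11306 × 931.5 MeV/u = 105.315 MeV
In joules: 105.315 MeV × 1.602e-13 J/MeV = 1.6871e-11 J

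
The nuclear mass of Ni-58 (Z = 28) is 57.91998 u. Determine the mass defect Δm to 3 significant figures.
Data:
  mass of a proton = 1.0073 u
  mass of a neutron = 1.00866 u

0.544 u

Mass of separated nucleons = 28(1.0073) + 30(1.00866) = 28.2044 + 30.25980 = 58.46420 u
Mass defect Δm = 58.46420 − 57.91998 = 0.54422 u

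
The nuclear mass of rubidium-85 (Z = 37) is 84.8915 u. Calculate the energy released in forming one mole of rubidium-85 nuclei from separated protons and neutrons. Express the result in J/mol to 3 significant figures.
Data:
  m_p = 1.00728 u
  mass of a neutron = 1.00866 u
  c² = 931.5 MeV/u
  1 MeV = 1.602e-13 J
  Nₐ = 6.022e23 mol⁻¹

7.13e+13 J/mol

Mass of separated nucleons = 37(1.00728) + 48(1.00866) = 37.26936 + 48.41568 = 85.68504 u
The mass defect is 85.68504 − 84.8915 = 0.79354 u.
Converting to energy: 0.79354 u × 931.5 MeV/u = 739.183 MeV
Per nucleus in joules: 739.183 MeV × 1.602e-13 J/MeV = 1.1842e-10 J
Per mole: 1.1842e-10 J × 6.022e23 mol⁻¹ = 7.1313e+13 J/mol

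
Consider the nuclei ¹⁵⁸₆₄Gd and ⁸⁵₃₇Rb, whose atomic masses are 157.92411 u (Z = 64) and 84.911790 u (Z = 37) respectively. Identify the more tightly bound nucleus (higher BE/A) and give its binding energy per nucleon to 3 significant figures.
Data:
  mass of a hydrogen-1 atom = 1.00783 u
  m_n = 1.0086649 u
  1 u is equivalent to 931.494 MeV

⁸⁵₃₇Rb; 8.70 MeV/nucleon

¹⁵⁸₆₄Gd: Σm = 64(1.00783) + 94(1.0086649) = 159.3156206 u; Δm = 1.3915106 u; E_B = 1296.2 MeV; E_B/A = 8.204 MeV
⁸⁵₃₇Rb: Σm = 37(1.00783) + 48(1.0086649) = 85.7056252 u; Δm = 0.7938352 u; E_B = 739.45 MeV; E_B/A = 8.699 MeV
⁸⁵₃₇Rb has the higher binding energy per nucleon, so it is the more tightly bound nucleus.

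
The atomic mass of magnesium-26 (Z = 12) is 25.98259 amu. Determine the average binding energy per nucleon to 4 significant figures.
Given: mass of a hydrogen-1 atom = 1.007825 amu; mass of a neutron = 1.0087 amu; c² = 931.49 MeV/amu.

8.352 MeV/nucleon

Mass of separated nucleons = 12(1.007825) + 14(1.0087) = 12.093900 + 14.1218 = 26.215700 amu
Mass defect Δm = 26.215700 − 25.98259 = 0.233110 amu
Converting to energy: 0.233110 amu × 931.49 MeV/amu = 217.140 MeV
BE/A = 217.140 MeV / 26 = 8.352 MeV/nucleon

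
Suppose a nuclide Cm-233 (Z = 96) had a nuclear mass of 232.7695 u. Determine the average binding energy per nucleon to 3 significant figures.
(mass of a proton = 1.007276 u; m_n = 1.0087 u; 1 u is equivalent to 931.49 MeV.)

Σm = 96·m_p + 137·m_n = 96.698496 + 138.1919 = 234.890396 u
The mass defect is 234.890396 − 232.7695 = 2.120896 u.
Binding energy = Δm·c² = 2.120896 × 931.49 MeV/u = 1975.59 MeV
Dividing by A = 233 gives 8.479 MeV per nucleon.

8.48 MeV/nucleon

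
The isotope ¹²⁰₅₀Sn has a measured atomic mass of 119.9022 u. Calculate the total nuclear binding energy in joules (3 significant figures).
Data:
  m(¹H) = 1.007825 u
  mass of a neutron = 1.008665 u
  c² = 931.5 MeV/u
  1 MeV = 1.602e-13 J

1.63e-10 J

Mass of separated nucleons = 50(1.007825) + 70(1.008665) = 50.391250 + 70.606550 = 120.997800 u
Δm = 120.997800 − 119.9022 = 1.095600 u
E_B = 1.095600 × 931.5 = 1020.55 MeV
In joules: 1020.55 MeV × 1.602e-13 J/MeV = 1.6349e-10 J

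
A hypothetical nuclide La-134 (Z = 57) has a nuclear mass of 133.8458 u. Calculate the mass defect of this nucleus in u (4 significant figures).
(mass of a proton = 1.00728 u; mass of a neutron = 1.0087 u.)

Mass of separated nucleons = 57(1.00728) + 77(1.0087) = 57.41496 + 77.6699 = 135.08486 u
Δm = 135.08486 − 133.8458 = 1.23906 u

1.239 u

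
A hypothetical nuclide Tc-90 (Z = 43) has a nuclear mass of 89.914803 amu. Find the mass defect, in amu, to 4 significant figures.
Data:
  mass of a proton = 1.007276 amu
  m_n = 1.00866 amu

With 43 protons and 47 neutrons (A = 90):
Mass of separated nucleons = 43(1.007276) + 47(1.00866) = 43.312868 + 47.40702 = 90.719888 amu
Mass defect Δm = 90.719888 − 89.914803 = 0.805085 amu

0.8051 amu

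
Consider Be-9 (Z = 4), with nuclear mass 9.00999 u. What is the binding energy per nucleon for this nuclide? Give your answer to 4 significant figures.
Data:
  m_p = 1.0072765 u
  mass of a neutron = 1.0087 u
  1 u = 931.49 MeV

With 4 protons and 5 neutrons (A = 9):
Σm = 4·m_p + 5·m_n = 4.0291060 + 5.0435 = 9.0726060 u
Mass defect Δm = 9.0726060 − 9.00999 = 0.0626160 u
E_B = 0.0626160 × 931.49 = 58.3262 MeV
BE/A = 58.3262 MeV / 9 = 6.481 MeV/nucleon

6.481 MeV/nucleon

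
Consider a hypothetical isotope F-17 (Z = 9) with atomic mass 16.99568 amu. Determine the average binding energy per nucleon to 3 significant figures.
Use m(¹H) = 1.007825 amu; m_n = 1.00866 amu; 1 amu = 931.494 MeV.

7.89 MeV/nucleon

With 9 protons and 8 neutrons (A = 17):
Total constituent mass: 9 × 1.007825 + 8 × 1.00866 = 17.139705 amu
Δm = 17.139705 − 16.99568 = 0.144025 amu
E_B = 0.144025 × 931.494 = 134.158 MeV
Per nucleon: 134.158 / 17 = 7.892 MeV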